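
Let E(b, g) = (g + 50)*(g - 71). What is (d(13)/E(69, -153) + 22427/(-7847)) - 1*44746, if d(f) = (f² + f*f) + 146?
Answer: -41334679785/923704 ≈ -44749.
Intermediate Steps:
E(b, g) = (-71 + g)*(50 + g) (E(b, g) = (50 + g)*(-71 + g) = (-71 + g)*(50 + g))
d(f) = 146 + 2*f² (d(f) = (f² + f²) + 146 = 2*f² + 146 = 146 + 2*f²)
(d(13)/E(69, -153) + 22427/(-7847)) - 1*44746 = ((146 + 2*13²)/(-3550 + (-153)² - 21*(-153)) + 22427/(-7847)) - 1*44746 = ((146 + 2*169)/(-3550 + 23409 + 3213) + 22427*(-1/7847)) - 44746 = ((146 + 338)/23072 - 22427/7847) - 44746 = (484*(1/23072) - 22427/7847) - 44746 = (121/5768 - 22427/7847) - 44746 = -2620601/923704 - 44746 = -41334679785/923704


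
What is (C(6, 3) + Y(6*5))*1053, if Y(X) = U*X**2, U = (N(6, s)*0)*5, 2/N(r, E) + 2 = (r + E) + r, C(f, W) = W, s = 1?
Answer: 3159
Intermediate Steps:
N(r, E) = 2/(-2 + E + 2*r) (N(r, E) = 2/(-2 + ((r + E) + r)) = 2/(-2 + ((E + r) + r)) = 2/(-2 + (E + 2*r)) = 2/(-2 + E + 2*r))
U = 0 (U = ((2/(-2 + 1 + 2*6))*0)*5 = ((2/(-2 + 1 + 12))*0)*5 = ((2/11)*0)*5 = 0*5 = 0)
Y(X) = 0 (Y(X) = 0*X**2 = 0)
(C(6, 3) + Y(6*5))*1053 = (3 + 0)*1053 = 3*1053 = 3159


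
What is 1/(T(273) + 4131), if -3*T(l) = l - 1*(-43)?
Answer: 3/12077 ≈ 0.00024841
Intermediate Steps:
T(l) = -43/3 - l/3 (T(l) = -(l - 1*(-43))/3 = -(l + 43)/3 = -(43 + l)/3 = -43/3 - l/3)
1/(T(273) + 4131) = 1/((-43/3 - 1/3*273) + 4131) = 1/((-43/3 - 91) + 4131) = 1/(-316/3 + 4131) = 1/(12077/3) = 3/12077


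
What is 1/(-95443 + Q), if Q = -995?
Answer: -1/96438 ≈ -1.0369e-5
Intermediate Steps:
1/(-95443 + Q) = 1/(-95443 - 995) = 1/(-96438) = -1/96438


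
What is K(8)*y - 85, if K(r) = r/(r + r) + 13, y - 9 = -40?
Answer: -1007/2 ≈ -503.50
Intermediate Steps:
y = -31 (y = 9 - 40 = -31)
K(r) = 27/2 (K(r) = r/((2*r)) + 13 = (1/(2*r))*r + 13 = ½ + 13 = 27/2)
K(8)*y - 85 = (27/2)*(-31) - 85 = -837/2 - 85 = -1007/2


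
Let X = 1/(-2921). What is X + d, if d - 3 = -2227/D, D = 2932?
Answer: 19185117/8564372 ≈ 2.2401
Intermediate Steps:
X = -1/2921 ≈ -0.00034235
d = 6569/2932 (d = 3 - 2227/2932 = 6569/2932 ≈ 2.2405)
X + d = -1/2921 + 6569/2932 = 19185117/8564372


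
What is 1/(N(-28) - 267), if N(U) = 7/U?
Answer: -4/1069 ≈ -0.0037418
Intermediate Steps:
1/(N(-28) - 267) = 1/(7/(-28) - 267) = 1/(7*(-1/28) - 267) = 1/(-¼ - 267) = 1/(-1069/4) = -4/1069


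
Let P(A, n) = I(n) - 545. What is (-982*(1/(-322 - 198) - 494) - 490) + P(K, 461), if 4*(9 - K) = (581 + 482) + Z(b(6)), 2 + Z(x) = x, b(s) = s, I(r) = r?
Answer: 125979331/260 ≈ 4.8454e+5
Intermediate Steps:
Z(x) = -2 + x
K = -1031/4 (K = 9 - ((581 + 482) + (-2 + 6))/4 = 9 - (1063 + 4)/4 = 9 - ¼*1067 = 9 - 1067/4 = -1031/4 ≈ -257.75)
P(A, n) = -545 + n (P(A, n) = n - 545 = -545 + n)
(-982*(1/(-322 - 198) - 494) - 490) + P(K, 461) = (-982*(1/(-322 - 198) - 494) - 490) + (-545 + 461) = (-982*(1/(-520) - 494) - 490) - 84 = (-982*(-1/520 - 494) - 490) - 84 = (-982*(-256881/520) - 490) - 84 = (126128571/260 - 490) - 84 = 126001171/260 - 84 = 125979331/260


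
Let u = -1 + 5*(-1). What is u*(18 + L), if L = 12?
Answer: -180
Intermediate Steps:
u = -6 (u = -1 - 5 = -6)
u*(18 + L) = -6*(18 + 12) = -6*30 = -180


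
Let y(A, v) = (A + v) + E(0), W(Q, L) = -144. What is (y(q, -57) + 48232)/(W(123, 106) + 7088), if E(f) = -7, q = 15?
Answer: 48183/6944 ≈ 6.9388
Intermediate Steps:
y(A, v) = -7 + A + v (y(A, v) = (A + v) - 7 = -7 + A + v)
(y(q, -57) + 48232)/(W(123, 106) + 7088) = ((-7 + 15 - 57) + 48232)/(-144 + 7088) = (-49 + 48232)/6944 = 48183*(1/6944) = 48183/6944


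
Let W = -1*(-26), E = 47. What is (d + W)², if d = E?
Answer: 5329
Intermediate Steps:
d = 47
W = 26
(d + W)² = (47 + 26)² = 73² = 5329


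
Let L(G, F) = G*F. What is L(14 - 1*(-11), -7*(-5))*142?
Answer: 124250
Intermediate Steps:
L(G, F) = F*G
L(14 - 1*(-11), -7*(-5))*142 = ((-7*(-5))*(14 - 1*(-11)))*142 = (35*(14 + 11))*142 = (35*25)*142 = 875*142 = 124250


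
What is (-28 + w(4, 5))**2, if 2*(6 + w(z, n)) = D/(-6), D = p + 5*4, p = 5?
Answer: 187489/144 ≈ 1302.0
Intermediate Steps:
D = 25 (D = 5 + 5*4 = 5 + 20 = 25)
w(z, n) = -97/12 (w(z, n) = -6 + (25/(-6))/2 = -6 + (25*(-1/6))/2 = -6 + (1/2)*(-25/6) = -6 - 25/12 = -97/12)
(-28 + w(4, 5))**2 = (-28 - 97/12)**2 = (-433/12)**2 = 187489/144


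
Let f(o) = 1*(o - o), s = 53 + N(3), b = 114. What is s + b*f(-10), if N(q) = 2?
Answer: 55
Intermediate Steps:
s = 55 (s = 53 + 2 = 55)
f(o) = 0 (f(o) = 1*0 = 0)
s + b*f(-10) = 55 + 114*0 = 55 + 0 = 55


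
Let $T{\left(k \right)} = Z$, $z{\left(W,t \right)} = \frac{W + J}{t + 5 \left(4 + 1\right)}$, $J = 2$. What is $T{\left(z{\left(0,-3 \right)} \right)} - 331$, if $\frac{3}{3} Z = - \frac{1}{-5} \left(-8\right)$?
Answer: $- \frac{1663}{5} \approx -332.6$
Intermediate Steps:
$z{\left(W,t \right)} = \frac{2 + W}{25 + t}$ ($z{\left(W,t \right)} = \frac{W + 2}{t + 5 \left(4 + 1\right)} = \frac{2 + W}{t + 5 \cdot 5} = \frac{2 + W}{t + 25} = \frac{2 + W}{25 + t}$)
$Z = - \frac{8}{5}$ ($Z = - \frac{1}{-5} \left(-8\right) = \left(-1\right) \left(- \frac{1}{5}\right) \left(-8\right) = \frac{1}{5} \left(-8\right) = - \frac{8}{5} \approx -1.6$)
$T{\left(k \right)} = - \frac{8}{5}$
$T{\left(z{\left(0,-3 \right)} \right)} - 331 = - \frac{8}{5} - 331 = - \frac{1663}{5}$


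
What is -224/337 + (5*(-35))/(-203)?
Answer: 1929/9773 ≈ 0.19738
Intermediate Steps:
-224/337 + (5*(-35))/(-203) = -224*1/337 - 175*(-1/203) = -224/337 + 25/29 = 1929/9773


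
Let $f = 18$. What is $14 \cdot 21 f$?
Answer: $5292$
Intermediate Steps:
$14 \cdot 21 f = 14 \cdot 21 \cdot 18 = 294 \cdot 18 = 5292$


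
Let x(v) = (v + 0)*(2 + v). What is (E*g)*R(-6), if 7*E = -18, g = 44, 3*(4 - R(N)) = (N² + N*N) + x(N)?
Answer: 3168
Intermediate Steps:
x(v) = v*(2 + v)
R(N) = 4 - 2*N²/3 - N*(2 + N)/3 (R(N) = 4 - ((N² + N*N) + N*(2 + N))/3 = 4 - ((N² + N²) + N*(2 + N))/3 = 4 - (2*N² + N*(2 + N))/3 = 4 + (-2*N²/3 - N*(2 + N)/3) = 4 - 2*N²/3 - N*(2 + N)/3)
E = -18/7 (E = (⅐)*(-18) = -18/7 ≈ -2.5714)
(E*g)*R(-6) = (-18/7*44)*(4 - 1*(-6)² - ⅔*(-6)) = -792*(4 - 1*36 + 4)/7 = -792*(4 - 36 + 4)/7 = -792/7*(-28) = 3168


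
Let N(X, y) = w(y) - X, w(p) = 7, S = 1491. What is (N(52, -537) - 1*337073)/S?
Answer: -337118/1491 ≈ -226.10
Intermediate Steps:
N(X, y) = 7 - X
(N(52, -537) - 1*337073)/S = ((7 - 1*52) - 1*337073)/1491 = ((7 - 52) - 337073)*(1/1491) = (-45 - 337073)*(1/1491) = -337118*1/1491 = -337118/1491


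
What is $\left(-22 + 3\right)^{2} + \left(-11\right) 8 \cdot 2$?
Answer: $185$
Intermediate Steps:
$\left(-22 + 3\right)^{2} + \left(-11\right) 8 \cdot 2 = \left(-19\right)^{2} - 176 = 361 - 176 = 185$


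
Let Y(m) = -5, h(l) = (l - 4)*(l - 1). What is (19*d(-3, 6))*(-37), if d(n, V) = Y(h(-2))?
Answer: 3515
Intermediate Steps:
h(l) = (-1 + l)*(-4 + l) (h(l) = (-4 + l)*(-1 + l) = (-1 + l)*(-4 + l))
d(n, V) = -5
(19*d(-3, 6))*(-37) = (19*(-5))*(-37) = -95*(-37) = 3515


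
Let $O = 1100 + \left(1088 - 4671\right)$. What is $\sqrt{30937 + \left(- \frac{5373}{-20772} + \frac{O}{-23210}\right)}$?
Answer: $\frac{\sqrt{5548623251442524495}}{13392170} \approx 175.89$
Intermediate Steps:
$O = -2483$ ($O = 1100 + \left(1088 - 4671\right) = 1100 - 3583 = -2483$)
$\sqrt{30937 + \left(- \frac{5373}{-20772} + \frac{O}{-23210}\right)} = \sqrt{30937 - \left(- \frac{2483}{23210} - \frac{597}{2308}\right)} = \sqrt{30937 - - \frac{9793567}{26784340}} = \sqrt{30937 + \left(\frac{597}{2308} + \frac{2483}{23210}\right)} = \sqrt{30937 + \frac{9793567}{26784340}} = \sqrt{\frac{828636920147}{26784340}} = \frac{\sqrt{5548623251442524495}}{13392170}$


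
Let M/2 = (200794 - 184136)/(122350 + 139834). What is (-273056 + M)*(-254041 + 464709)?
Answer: -1885238464497498/32773 ≈ -5.7524e+10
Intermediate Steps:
M = 8329/65546 (M = 2*((200794 - 184136)/(122350 + 139834)) = 2*(16658/262184) = 2*(16658*(1/262184)) = 2*(8329/131092) = 8329/65546 ≈ 0.12707)
(-273056 + M)*(-254041 + 464709) = (-273056 + 8329/65546)*(-254041 + 464709) = -17897720247/65546*210668 = -1885238464497498/32773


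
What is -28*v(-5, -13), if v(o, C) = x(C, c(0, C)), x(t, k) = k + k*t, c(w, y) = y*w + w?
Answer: 0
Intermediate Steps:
c(w, y) = w + w*y (c(w, y) = w*y + w = w + w*y)
v(o, C) = 0 (v(o, C) = (0*(1 + C))*(1 + C) = 0*(1 + C) = 0)
-28*v(-5, -13) = -28*0 = 0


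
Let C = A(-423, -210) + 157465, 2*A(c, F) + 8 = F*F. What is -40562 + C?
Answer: 138949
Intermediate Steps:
A(c, F) = -4 + F²/2 (A(c, F) = -4 + (F*F)/2 = -4 + F²/2)
C = 179511 (C = (-4 + (½)*(-210)²) + 157465 = (-4 + (½)*44100) + 157465 = (-4 + 22050) + 157465 = 22046 + 157465 = 179511)
-40562 + C = -40562 + 179511 = 138949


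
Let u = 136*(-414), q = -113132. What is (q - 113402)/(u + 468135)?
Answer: -32362/58833 ≈ -0.55007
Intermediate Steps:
u = -56304
(q - 113402)/(u + 468135) = (-113132 - 113402)/(-56304 + 468135) = -226534/411831 = -226534*1/411831 = -32362/58833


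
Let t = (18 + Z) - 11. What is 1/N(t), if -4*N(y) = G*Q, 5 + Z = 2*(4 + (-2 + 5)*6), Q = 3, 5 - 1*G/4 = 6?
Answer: 1/3 ≈ 0.33333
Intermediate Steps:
G = -4 (G = 20 - 4*6 = 20 - 24 = -4)
Z = 39 (Z = -5 + 2*(4 + (-2 + 5)*6) = -5 + 2*(4 + 3*6) = -5 + 2*(4 + 18) = -5 + 2*22 = -5 + 44 = 39)
t = 46 (t = (18 + 39) - 11 = 57 - 11 = 46)
N(y) = 3 (N(y) = -(-1)*3 = -1/4*(-12) = 3)
1/N(t) = 1/3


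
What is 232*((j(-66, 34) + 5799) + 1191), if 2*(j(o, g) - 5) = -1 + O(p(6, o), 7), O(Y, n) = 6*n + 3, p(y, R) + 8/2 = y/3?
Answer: 1627944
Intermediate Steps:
p(y, R) = -4 + y/3
O(Y, n) = 3 + 6*n
j(o, g) = 27 (j(o, g) = 5 + (-1 + (3 + 6*7))/2 = 5 + (-1 + (3 + 42))/2 = 5 + (-1 + 45)/2 = 5 + (½)*44 = 5 + 22 = 27)
232*((j(-66, 34) + 5799) + 1191) = 232*((27 + 5799) + 1191) = 232*(5826 + 1191) = 232*7017 = 1627944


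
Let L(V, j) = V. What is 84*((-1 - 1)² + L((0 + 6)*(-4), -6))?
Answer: -1680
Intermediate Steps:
84*((-1 - 1)² + L((0 + 6)*(-4), -6)) = 84*((-1 - 1)² + (0 + 6)*(-4)) = 84*((-2)² + 6*(-4)) = 84*(4 - 24) = 84*(-20) = -1680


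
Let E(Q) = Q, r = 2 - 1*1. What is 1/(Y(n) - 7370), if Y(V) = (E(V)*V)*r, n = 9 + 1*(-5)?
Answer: -1/7354 ≈ -0.00013598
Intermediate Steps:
r = 1 (r = 2 - 1 = 1)
n = 4 (n = 9 - 5 = 4)
Y(V) = V² (Y(V) = (V*V)*1 = V²*1 = V²)
1/(Y(n) - 7370) = 1/(4² - 7370) = 1/(16 - 7370) = 1/(-7354) = -1/7354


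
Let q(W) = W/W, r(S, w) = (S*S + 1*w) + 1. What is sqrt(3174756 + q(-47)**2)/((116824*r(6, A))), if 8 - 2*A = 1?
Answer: sqrt(3174757)/4731372 ≈ 0.00037659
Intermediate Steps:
A = 7/2 (A = 4 - 1/2*1 = 4 - 1/2 = 7/2 ≈ 3.5000)
r(S, w) = 1 + w + S**2 (r(S, w) = (S**2 + w) + 1 = (w + S**2) + 1 = 1 + w + S**2)
q(W) = 1
sqrt(3174756 + q(-47)**2)/((116824*r(6, A))) = sqrt(3174756 + 1**2)/((116824*(1 + 7/2 + 6**2))) = sqrt(3174756 + 1)/((116824*(1 + 7/2 + 36))) = sqrt(3174757)/((116824*(81/2))) = sqrt(3174757)/4731372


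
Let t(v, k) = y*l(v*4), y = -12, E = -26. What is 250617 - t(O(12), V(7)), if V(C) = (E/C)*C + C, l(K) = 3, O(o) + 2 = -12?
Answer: 250653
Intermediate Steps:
O(o) = -14 (O(o) = -2 - 12 = -14)
V(C) = -26 + C (V(C) = (-26/C)*C + C = -26 + C)
t(v, k) = -36 (t(v, k) = -12*3 = -36)
250617 - t(O(12), V(7)) = 250617 - 1*(-36) = 250617 + 36 = 250653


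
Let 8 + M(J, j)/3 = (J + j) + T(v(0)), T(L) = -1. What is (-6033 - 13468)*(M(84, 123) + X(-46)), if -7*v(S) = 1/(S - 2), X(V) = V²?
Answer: -52847710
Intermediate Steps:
v(S) = -1/(7*(-2 + S)) (v(S) = -1/(7*(S - 2)) = -1/(7*(-2 + S)))
M(J, j) = -27 + 3*J + 3*j (M(J, j) = -24 + 3*((J + j) - 1) = -24 + 3*(-1 + J + j) = -24 + (-3 + 3*J + 3*j) = -27 + 3*J + 3*j)
(-6033 - 13468)*(M(84, 123) + X(-46)) = (-6033 - 13468)*((-27 + 3*84 + 3*123) + (-46)²) = -19501*((-27 + 252 + 369) + 2116) = -19501*(594 + 2116) = -19501*2710 = -52847710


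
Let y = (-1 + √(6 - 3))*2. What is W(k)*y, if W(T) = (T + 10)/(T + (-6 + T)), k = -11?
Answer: -1/14 + √3/14 ≈ 0.052289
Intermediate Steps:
W(T) = (10 + T)/(-6 + 2*T)
y = -2 + 2*√3 (y = (-1 + √3)*2 = -2 + 2*√3 ≈ 1.4641)
W(k)*y = ((10 - 11)/(2*(-3 - 11)))*(-2 + 2*√3) = ((½)*(-1)/(-14))*(-2 + 2*√3) = ((½)*(-1/14)*(-1))*(-2 + 2*√3) = (-2 + 2*√3)/28 = -1/14 + √3/14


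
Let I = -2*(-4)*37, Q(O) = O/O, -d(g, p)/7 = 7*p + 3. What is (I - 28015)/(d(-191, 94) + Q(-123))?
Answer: 27719/4626 ≈ 5.9920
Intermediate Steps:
d(g, p) = -21 - 49*p (d(g, p) = -7*(7*p + 3) = -7*(3 + 7*p) = -21 - 49*p)
Q(O) = 1
I = 296 (I = 8*37 = 296)
(I - 28015)/(d(-191, 94) + Q(-123)) = (296 - 28015)/((-21 - 49*94) + 1) = -27719/((-21 - 4606) + 1) = -27719/(-4627 + 1) = -27719/(-4626) = -27719*(-1/4626) = 27719/4626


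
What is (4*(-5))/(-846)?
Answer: 10/423 ≈ 0.023641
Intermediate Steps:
(4*(-5))/(-846) = -1/846*(-20) = 10/423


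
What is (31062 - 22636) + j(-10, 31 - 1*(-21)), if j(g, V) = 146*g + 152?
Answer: 7118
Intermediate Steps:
j(g, V) = 152 + 146*g
(31062 - 22636) + j(-10, 31 - 1*(-21)) = (31062 - 22636) + (152 + 146*(-10)) = 8426 + (152 - 1460) = 8426 - 1308 = 7118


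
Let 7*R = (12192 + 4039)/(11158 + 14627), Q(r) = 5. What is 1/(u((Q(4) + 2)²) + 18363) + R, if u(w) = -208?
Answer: 11794172/131075469 ≈ 0.089980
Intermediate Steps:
R = 16231/180495 (R = ((12192 + 4039)/(11158 + 14627))/7 = (16231/25785)/7 = (16231*(1/25785))/7 = (⅐)*(16231/25785) = 16231/180495 ≈ 0.089925)
1/(u((Q(4) + 2)²) + 18363) + R = 1/(-208 + 18363) + 16231/180495 = 1/18155 + 16231/180495 = 11794172/131075469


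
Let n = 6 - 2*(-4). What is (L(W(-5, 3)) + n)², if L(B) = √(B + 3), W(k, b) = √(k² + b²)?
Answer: (14 + √(3 + √34))² ≈ 288.04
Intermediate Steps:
n = 14 (n = 6 + 8 = 14)
W(k, b) = √(b² + k²)
L(B) = √(3 + B)
(L(W(-5, 3)) + n)² = (√(3 + √(3² + (-5)²)) + 14)² = (√(3 + √(9 + 25)) + 14)² = (√(3 + √34) + 14)² = (14 + √(3 + √34))²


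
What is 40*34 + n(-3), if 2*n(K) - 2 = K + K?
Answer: 1358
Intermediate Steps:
n(K) = 1 + K (n(K) = 1 + (K + K)/2 = 1 + (2*K)/2 = 1 + K)
40*34 + n(-3) = 40*34 + (1 - 3) = 1360 - 2 = 1358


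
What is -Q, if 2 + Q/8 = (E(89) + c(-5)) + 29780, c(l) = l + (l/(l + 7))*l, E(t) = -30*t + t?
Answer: -217636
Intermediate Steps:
E(t) = -29*t
c(l) = l + l²/(7 + l) (c(l) = l + (l/(7 + l))*l = l + l²/(7 + l))
Q = 217636 (Q = -16 + 8*((-29*89 - 5*(7 + 2*(-5))/(7 - 5)) + 29780) = -16 + 8*((-2581 - 5*(7 - 10)/2) + 29780) = -16 + 8*((-2581 - 5*½*(-3)) + 29780) = -16 + 8*((-2581 + 15/2) + 29780) = -16 + 8*(-5147/2 + 29780) = -16 + 8*(54413/2) = -16 + 217652 = 217636)
-Q = -1*217636 = -217636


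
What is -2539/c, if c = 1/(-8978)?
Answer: 22795142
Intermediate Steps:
c = -1/8978 ≈ -0.00011138
-2539/c = -2539/(-1/8978) = -2539*(-8978) = -1*(-22795142) = 22795142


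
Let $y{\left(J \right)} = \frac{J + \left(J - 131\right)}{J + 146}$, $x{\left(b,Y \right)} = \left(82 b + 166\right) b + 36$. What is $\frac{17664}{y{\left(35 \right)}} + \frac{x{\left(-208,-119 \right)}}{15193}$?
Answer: $- \frac{48360513996}{926773} \approx -52182.0$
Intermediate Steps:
$x{\left(b,Y \right)} = 36 + b \left(166 + 82 b\right)$ ($x{\left(b,Y \right)} = \left(166 + 82 b\right) b + 36 = b \left(166 + 82 b\right) + 36 = 36 + b \left(166 + 82 b\right)$)
$y{\left(J \right)} = \frac{-131 + 2 J}{146 + J}$ ($y{\left(J \right)} = \frac{J + \left(-131 + J\right)}{146 + J} = \frac{-131 + 2 J}{146 + J}$)
$\frac{17664}{y{\left(35 \right)}} + \frac{x{\left(-208,-119 \right)}}{15193} = \frac{17664}{\frac{1}{146 + 35} \left(-131 + 2 \cdot 35\right)} + \frac{36 + 82 \left(-208\right)^{2} + 166 \left(-208\right)}{15193} = \frac{17664}{\frac{1}{181} \left(-131 + 70\right)} + \left(36 + 82 \cdot 43264 - 34528\right) \frac{1}{15193} = \frac{17664}{\frac{1}{181} \left(-61\right)} + \left(36 + 3547648 - 34528\right) \frac{1}{15193} = \frac{17664}{- \frac{61}{181}} + 3513156 \cdot \frac{1}{15193} = 17664 \left(- \frac{181}{61}\right) + \frac{3513156}{15193} = - \frac{3197184}{61} + \frac{3513156}{15193} = - \frac{48360513996}{926773}$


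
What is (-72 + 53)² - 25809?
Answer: -25448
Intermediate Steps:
(-72 + 53)² - 25809 = (-19)² - 25809 = 361 - 25809 = -25448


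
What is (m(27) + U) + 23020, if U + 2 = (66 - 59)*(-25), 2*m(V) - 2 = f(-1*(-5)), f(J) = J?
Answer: 45693/2 ≈ 22847.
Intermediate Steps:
m(V) = 7/2 (m(V) = 1 + (-1*(-5))/2 = 1 + (½)*5 = 1 + 5/2 = 7/2)
U = -177 (U = -2 + (66 - 59)*(-25) = -2 + 7*(-25) = -2 - 175 = -177)
(m(27) + U) + 23020 = (7/2 - 177) + 23020 = -347/2 + 23020 = 45693/2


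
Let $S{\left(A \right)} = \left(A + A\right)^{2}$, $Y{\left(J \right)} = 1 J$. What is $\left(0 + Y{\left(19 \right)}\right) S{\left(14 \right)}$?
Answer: $14896$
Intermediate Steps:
$Y{\left(J \right)} = J$
$S{\left(A \right)} = 4 A^{2}$ ($S{\left(A \right)} = \left(2 A\right)^{2} = 4 A^{2}$)
$\left(0 + Y{\left(19 \right)}\right) S{\left(14 \right)} = \left(0 + 19\right) 4 \cdot 14^{2} = 19 \cdot 4 \cdot 196 = 19 \cdot 784 = 14896$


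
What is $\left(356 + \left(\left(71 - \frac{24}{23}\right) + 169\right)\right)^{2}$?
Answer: $\frac{187251856}{529} \approx 3.5397 \cdot 10^{5}$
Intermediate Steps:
$\left(356 + \left(\left(71 - \frac{24}{23}\right) + 169\right)\right)^{2} = \left(356 + \left(\frac{1609}{23} + 169\right)\right)^{2} = \left(356 + \frac{5496}{23}\right)^{2} = \left(\frac{13684}{23}\right)^{2} = \frac{187251856}{529}$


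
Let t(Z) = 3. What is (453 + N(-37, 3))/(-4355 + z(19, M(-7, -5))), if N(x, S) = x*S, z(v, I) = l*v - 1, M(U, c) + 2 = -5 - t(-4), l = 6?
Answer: -57/707 ≈ -0.080622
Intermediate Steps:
M(U, c) = -10 (M(U, c) = -2 + (-5 - 1*3) = -2 + (-5 - 3) = -2 - 8 = -10)
z(v, I) = -1 + 6*v (z(v, I) = 6*v - 1 = -1 + 6*v)
N(x, S) = S*x
(453 + N(-37, 3))/(-4355 + z(19, M(-7, -5))) = (453 + 3*(-37))/(-4355 + (-1 + 6*19)) = (453 - 111)/(-4355 + (-1 + 114)) = 342/(-4355 + 113) = 342/(-4242) = 342*(-1/4242) = -57/707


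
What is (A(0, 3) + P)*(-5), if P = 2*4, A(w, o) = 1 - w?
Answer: -45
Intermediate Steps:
P = 8
(A(0, 3) + P)*(-5) = ((1 - 1*0) + 8)*(-5) = ((1 + 0) + 8)*(-5) = (1 + 8)*(-5) = 9*(-5) = -45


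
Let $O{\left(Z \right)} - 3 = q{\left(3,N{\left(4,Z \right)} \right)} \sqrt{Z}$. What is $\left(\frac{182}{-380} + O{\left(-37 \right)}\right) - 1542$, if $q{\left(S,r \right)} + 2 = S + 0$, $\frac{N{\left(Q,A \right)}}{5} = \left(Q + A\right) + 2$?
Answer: $- \frac{292501}{190} + i \sqrt{37} \approx -1539.5 + 6.0828 i$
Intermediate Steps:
$N{\left(Q,A \right)} = 10 + 5 A + 5 Q$ ($N{\left(Q,A \right)} = 5 \left(\left(Q + A\right) + 2\right) = 5 \left(\left(A + Q\right) + 2\right) = 5 \left(2 + A + Q\right) = 10 + 5 A + 5 Q$)
$q{\left(S,r \right)} = -2 + S$ ($q{\left(S,r \right)} = -2 + \left(S + 0\right) = -2 + S$)
$O{\left(Z \right)} = 3 + \sqrt{Z}$ ($O{\left(Z \right)} = 3 + \left(-2 + 3\right) \sqrt{Z} = 3 + 1 \sqrt{Z} = 3 + \sqrt{Z}$)
$\left(\frac{182}{-380} + O{\left(-37 \right)}\right) - 1542 = \left(\frac{182}{-380} + \left(3 + \sqrt{-37}\right)\right) - 1542 = \left(182 \left(- \frac{1}{380}\right) + \left(3 + i \sqrt{37}\right)\right) - 1542 = \left(- \frac{91}{190} + \left(3 + i \sqrt{37}\right)\right) - 1542 = \left(\frac{479}{190} + i \sqrt{37}\right) - 1542 = - \frac{292501}{190} + i \sqrt{37}$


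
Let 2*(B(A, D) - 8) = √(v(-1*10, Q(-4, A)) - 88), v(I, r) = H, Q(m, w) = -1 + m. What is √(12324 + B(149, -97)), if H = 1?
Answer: √(49328 + 2*I*√87)/2 ≈ 111.05 + 0.020998*I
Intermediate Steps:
v(I, r) = 1
B(A, D) = 8 + I*√87/2 (B(A, D) = 8 + √(1 - 88)/2 = 8 + √(-87)/2 = 8 + (I*√87)/2 = 8 + I*√87/2)
√(12324 + B(149, -97)) = √(12324 + (8 + I*√87/2)) = √(12332 + I*√87/2)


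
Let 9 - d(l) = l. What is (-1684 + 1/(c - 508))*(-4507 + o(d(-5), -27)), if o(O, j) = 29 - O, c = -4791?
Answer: 40084438364/5299 ≈ 7.5645e+6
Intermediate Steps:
d(l) = 9 - l
(-1684 + 1/(c - 508))*(-4507 + o(d(-5), -27)) = (-1684 + 1/(-4791 - 508))*(-4507 + (29 - (9 - 1*(-5)))) = (-1684 + 1/(-5299))*(-4507 + (29 - (9 + 5))) = (-1684 - 1/5299)*(-4507 + (29 - 1*14)) = -8923517*(-4507 + (29 - 14))/5299 = -8923517*(-4507 + 15)/5299 = -8923517/5299*(-4492) = 40084438364/5299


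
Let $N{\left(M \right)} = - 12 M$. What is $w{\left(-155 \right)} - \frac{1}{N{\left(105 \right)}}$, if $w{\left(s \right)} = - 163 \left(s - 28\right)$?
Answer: $\frac{37584541}{1260} \approx 29829.0$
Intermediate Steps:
$w{\left(s \right)} = 4564 - 163 s$ ($w{\left(s \right)} = - 163 \left(-28 + s\right) = 4564 - 163 s$)
$w{\left(-155 \right)} - \frac{1}{N{\left(105 \right)}} = \left(4564 - -25265\right) - \frac{1}{\left(-12\right) 105} = \left(4564 + 25265\right) - \frac{1}{-1260} = 29829 - - \frac{1}{1260} = 29829 + \frac{1}{1260} = \frac{37584541}{1260}$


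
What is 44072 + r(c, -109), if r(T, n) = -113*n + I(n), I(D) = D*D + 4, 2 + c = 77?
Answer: 68274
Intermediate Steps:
c = 75 (c = -2 + 77 = 75)
I(D) = 4 + D² (I(D) = D² + 4 = 4 + D²)
r(T, n) = 4 + n² - 113*n (r(T, n) = -113*n + (4 + n²) = 4 + n² - 113*n)
44072 + r(c, -109) = 44072 + (4 + (-109)² - 113*(-109)) = 44072 + (4 + 11881 + 12317) = 44072 + 24202 = 68274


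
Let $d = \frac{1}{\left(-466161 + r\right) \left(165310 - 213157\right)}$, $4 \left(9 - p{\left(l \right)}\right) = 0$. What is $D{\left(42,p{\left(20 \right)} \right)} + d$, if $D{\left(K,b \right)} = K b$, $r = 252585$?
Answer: $\frac{3862770989617}{10218970872} \approx 378.0$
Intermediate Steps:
$p{\left(l \right)} = 9$ ($p{\left(l \right)} = 9 - 0 = 9 + 0 = 9$)
$d = \frac{1}{10218970872}$ ($d = \frac{1}{\left(-466161 + 252585\right) \left(165310 - 213157\right)} = \frac{1}{\left(-213576\right) \left(-47847\right)} = \left(- \frac{1}{213576}\right) \left(- \frac{1}{47847}\right) = \frac{1}{10218970872} \approx 9.7857 \cdot 10^{-11}$)
$D{\left(42,p{\left(20 \right)} \right)} + d = 42 \cdot 9 + \frac{1}{10218970872} = 378 + \frac{1}{10218970872} = \frac{3862770989617}{10218970872}$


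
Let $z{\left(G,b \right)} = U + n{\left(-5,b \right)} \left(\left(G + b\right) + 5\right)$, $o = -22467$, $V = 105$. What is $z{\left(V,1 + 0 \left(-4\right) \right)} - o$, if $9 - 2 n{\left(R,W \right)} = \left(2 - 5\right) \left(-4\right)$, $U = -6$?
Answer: $\frac{44589}{2} \approx 22295.0$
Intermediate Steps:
$n{\left(R,W \right)} = - \frac{3}{2}$ ($n{\left(R,W \right)} = \frac{9}{2} - \frac{\left(2 - 5\right) \left(-4\right)}{2} = \frac{9}{2} - \frac{\left(-3\right) \left(-4\right)}{2} = \frac{9}{2} - 6 = - \frac{3}{2}$)
$z{\left(G,b \right)} = - \frac{27}{2} - \frac{3 G}{2} - \frac{3 b}{2}$ ($z{\left(G,b \right)} = -6 - \frac{3 \left(\left(G + b\right) + 5\right)}{2} = -6 - \frac{3 \left(5 + G + b\right)}{2} = -6 - \left(\frac{15}{2} + \frac{3 G}{2} + \frac{3 b}{2}\right) = - \frac{27}{2} - \frac{3 G}{2} - \frac{3 b}{2}$)
$z{\left(V,1 + 0 \left(-4\right) \right)} - o = \left(- \frac{27}{2} - \frac{315}{2} - \frac{3 \left(1 + 0 \left(-4\right)\right)}{2}\right) - -22467 = \left(- \frac{27}{2} - \frac{315}{2} - \frac{3 \left(1 + 0\right)}{2}\right) + 22467 = \left(- \frac{27}{2} - \frac{315}{2} - \frac{3}{2}\right) + 22467 = - \frac{345}{2} + 22467 = \frac{44589}{2}$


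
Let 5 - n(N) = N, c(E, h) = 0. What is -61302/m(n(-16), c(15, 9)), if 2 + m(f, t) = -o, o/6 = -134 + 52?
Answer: -30651/245 ≈ -125.11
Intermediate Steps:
o = -492 (o = 6*(-134 + 52) = 6*(-82) = -492)
n(N) = 5 - N
m(f, t) = 490 (m(f, t) = -2 - 1*(-492) = -2 + 492 = 490)
-61302/m(n(-16), c(15, 9)) = -61302/490 = -61302*1/490 = -30651/245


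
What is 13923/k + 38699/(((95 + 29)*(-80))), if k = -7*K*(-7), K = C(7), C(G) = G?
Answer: 17834629/486080 ≈ 36.691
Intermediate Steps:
K = 7
k = 343 (k = -7*7*(-7) = -49*(-7) = 343)
13923/k + 38699/(((95 + 29)*(-80))) = 13923/343 + 38699/(((95 + 29)*(-80))) = 13923*(1/343) + 38699/((124*(-80))) = 1989/49 + 38699/(-9920) = 1989/49 + 38699*(-1/9920) = 1989/49 - 38699/9920 = 17834629/486080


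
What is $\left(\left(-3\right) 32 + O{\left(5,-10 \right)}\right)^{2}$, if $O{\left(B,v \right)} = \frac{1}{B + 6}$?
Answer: $\frac{1113025}{121} \approx 9198.5$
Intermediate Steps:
$O{\left(B,v \right)} = \frac{1}{6 + B}$
$\left(\left(-3\right) 32 + O{\left(5,-10 \right)}\right)^{2} = \left(\left(-3\right) 32 + \frac{1}{6 + 5}\right)^{2} = \left(-96 + \frac{1}{11}\right)^{2} = \left(- \frac{1055}{11}\right)^{2} = \frac{1113025}{121}$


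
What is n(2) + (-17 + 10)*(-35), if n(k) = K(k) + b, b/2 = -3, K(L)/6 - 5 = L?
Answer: 281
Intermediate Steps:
K(L) = 30 + 6*L
b = -6 (b = 2*(-3) = -6)
n(k) = 24 + 6*k (n(k) = (30 + 6*k) - 6 = 24 + 6*k)
n(2) + (-17 + 10)*(-35) = (24 + 6*2) + (-17 + 10)*(-35) = (24 + 12) - 7*(-35) = 36 + 245 = 281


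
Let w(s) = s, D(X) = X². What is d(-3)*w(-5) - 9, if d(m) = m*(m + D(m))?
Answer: 81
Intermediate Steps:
d(m) = m*(m + m²)
d(-3)*w(-5) - 9 = ((-3)²*(1 - 3))*(-5) - 9 = (9*(-2))*(-5) - 9 = -18*(-5) - 9 = 90 - 9 = 81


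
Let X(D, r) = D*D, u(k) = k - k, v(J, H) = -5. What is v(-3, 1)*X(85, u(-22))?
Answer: -36125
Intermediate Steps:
u(k) = 0
X(D, r) = D²
v(-3, 1)*X(85, u(-22)) = -5*85² = -5*7225 = -36125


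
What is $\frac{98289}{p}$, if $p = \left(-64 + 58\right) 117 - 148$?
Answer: $- \frac{98289}{850} \approx -115.63$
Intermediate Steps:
$p = -850$ ($p = \left(-6\right) 117 - 148 = -702 - 148 = -850$)
$\frac{98289}{p} = \frac{98289}{-850} = 98289 \left(- \frac{1}{850}\right) = - \frac{98289}{850}$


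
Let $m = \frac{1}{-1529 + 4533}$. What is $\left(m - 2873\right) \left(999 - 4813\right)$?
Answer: $\frac{16458346337}{1502} \approx 1.0958 \cdot 10^{7}$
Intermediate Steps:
$m = \frac{1}{3004} \approx 0.00033289$
$\left(m - 2873\right) \left(999 - 4813\right) = \left(\frac{1}{3004} - 2873\right) \left(999 - 4813\right) = \left(- \frac{8630491}{3004}\right) \left(-3814\right) = \frac{16458346337}{1502}$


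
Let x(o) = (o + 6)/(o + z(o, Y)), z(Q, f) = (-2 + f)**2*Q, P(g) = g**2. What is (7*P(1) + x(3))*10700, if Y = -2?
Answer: 1305400/17 ≈ 76788.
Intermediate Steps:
z(Q, f) = Q*(-2 + f)**2
x(o) = (6 + o)/(17*o) (x(o) = (o + 6)/(o + o*(-2 - 2)**2) = (6 + o)/(o + o*(-4)**2) = (6 + o)/(o + o*16) = (6 + o)/(o + 16*o) = (6 + o)/((17*o)) = (6 + o)*(1/(17*o)) = (6 + o)/(17*o))
(7*P(1) + x(3))*10700 = (7*1**2 + (1/17)*(6 + 3)/3)*10700 = (7*1 + (1/17)*(1/3)*9)*10700 = (7 + 3/17)*10700 = (122/17)*10700 = 1305400/17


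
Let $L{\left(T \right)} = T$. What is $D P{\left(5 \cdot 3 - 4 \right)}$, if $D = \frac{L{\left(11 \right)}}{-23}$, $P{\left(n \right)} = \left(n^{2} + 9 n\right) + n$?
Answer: $- \frac{2541}{23} \approx -110.48$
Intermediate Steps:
$P{\left(n \right)} = n^{2} + 10 n$
$D = - \frac{11}{23}$ ($D = \frac{11}{-23} = 11 \left(- \frac{1}{23}\right) = - \frac{11}{23} \approx -0.47826$)
$D P{\left(5 \cdot 3 - 4 \right)} = - \frac{11 \left(5 \cdot 3 - 4\right) \left(10 + \left(5 \cdot 3 - 4\right)\right)}{23} = - \frac{11 \left(15 - 4\right) \left(10 + \left(15 - 4\right)\right)}{23} = - \frac{11 \cdot 11 \left(10 + 11\right)}{23} = - \frac{11 \cdot 11 \cdot 21}{23} = \left(- \frac{11}{23}\right) 231 = - \frac{2541}{23}$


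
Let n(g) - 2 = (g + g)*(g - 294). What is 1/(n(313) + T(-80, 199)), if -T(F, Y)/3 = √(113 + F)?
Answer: 11896/141514519 + 3*√33/141514519 ≈ 8.4184e-5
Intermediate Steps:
T(F, Y) = -3*√(113 + F)
n(g) = 2 + 2*g*(-294 + g) (n(g) = 2 + (g + g)*(g - 294) = 2 + (2*g)*(-294 + g) = 2 + 2*g*(-294 + g))
1/(n(313) + T(-80, 199)) = 1/((2 - 588*313 + 2*313²) - 3*√(113 - 80)) = 1/((2 - 184044 + 2*97969) - 3*√33) = 1/((2 - 184044 + 195938) - 3*√33) = 1/(11896 - 3*√33)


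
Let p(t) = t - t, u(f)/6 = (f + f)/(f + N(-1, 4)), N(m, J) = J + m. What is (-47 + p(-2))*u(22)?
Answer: -12408/25 ≈ -496.32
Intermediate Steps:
u(f) = 12*f/(3 + f) (u(f) = 6*((f + f)/(f + (4 - 1))) = 6*((2*f)/(f + 3)) = 6*((2*f)/(3 + f)) = 6*(2*f/(3 + f)) = 12*f/(3 + f))
p(t) = 0
(-47 + p(-2))*u(22) = (-47 + 0)*(12*22/(3 + 22)) = -564*22/25 = -47*264/25 = -12408/25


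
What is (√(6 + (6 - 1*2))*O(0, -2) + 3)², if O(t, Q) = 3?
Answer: 99 + 18*√10 ≈ 155.92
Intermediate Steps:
(√(6 + (6 - 1*2))*O(0, -2) + 3)² = (√(6 + (6 - 1*2))*3 + 3)² = (√(6 + (6 - 2))*3 + 3)² = (√(6 + 4)*3 + 3)² = (√10*3 + 3)² = (3*√10 + 3)² = (3 + 3*√10)²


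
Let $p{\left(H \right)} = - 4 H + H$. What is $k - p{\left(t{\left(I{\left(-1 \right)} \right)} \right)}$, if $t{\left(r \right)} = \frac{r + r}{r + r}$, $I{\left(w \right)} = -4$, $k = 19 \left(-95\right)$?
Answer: $-1802$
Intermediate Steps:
$k = -1805$
$t{\left(r \right)} = 1$ ($t{\left(r \right)} = \frac{2 r}{2 r} = 2 r \frac{1}{2 r} = 1$)
$p{\left(H \right)} = - 3 H$
$k - p{\left(t{\left(I{\left(-1 \right)} \right)} \right)} = -1805 - \left(-3\right) 1 = -1805 - -3 = -1805 + 3 = -1802$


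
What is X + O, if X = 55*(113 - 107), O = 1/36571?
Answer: 12068431/36571 ≈ 330.00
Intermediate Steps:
O = 1/36571 ≈ 2.7344e-5
X = 330 (X = 55*6 = 330)
X + O = 330 + 1/36571 = 12068431/36571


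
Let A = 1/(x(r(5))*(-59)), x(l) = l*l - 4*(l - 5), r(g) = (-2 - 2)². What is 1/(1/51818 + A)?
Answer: -324069772/19655 ≈ -16488.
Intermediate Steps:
r(g) = 16 (r(g) = (-4)² = 16)
x(l) = 20 + l² - 4*l (x(l) = l² - 4*(-5 + l) = l² + (20 - 4*l) = 20 + l² - 4*l)
A = -1/12508 (A = 1/((20 + 16² - 4*16)*(-59)) = 1/((20 + 256 - 64)*(-59)) = 1/(212*(-59)) = 1/(-12508) = -1/12508 ≈ -7.9949e-5)
1/(1/51818 + A) = 1/(1/51818 - 1/12508) = 1/(-19655/324069772) = -324069772/19655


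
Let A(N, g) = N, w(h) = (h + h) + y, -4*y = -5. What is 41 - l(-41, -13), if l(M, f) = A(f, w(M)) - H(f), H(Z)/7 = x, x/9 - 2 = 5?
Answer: 495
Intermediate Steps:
y = 5/4 (y = -1/4*(-5) = 5/4 ≈ 1.2500)
w(h) = 5/4 + 2*h (w(h) = (h + h) + 5/4 = 2*h + 5/4 = 5/4 + 2*h)
x = 63 (x = 18 + 9*5 = 18 + 45 = 63)
H(Z) = 441 (H(Z) = 7*63 = 441)
l(M, f) = -441 + f (l(M, f) = f - 1*441 = f - 441 = -441 + f)
41 - l(-41, -13) = 41 - (-441 - 13) = 41 - 1*(-454) = 41 + 454 = 495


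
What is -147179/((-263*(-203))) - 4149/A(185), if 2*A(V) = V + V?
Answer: -248739076/9876965 ≈ -25.184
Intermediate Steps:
A(V) = V (A(V) = (V + V)/2 = (2*V)/2 = V)
-147179/((-263*(-203))) - 4149/A(185) = -147179/((-263*(-203))) - 4149/185 = -147179/53389 - 4149*1/185 = -147179*1/53389 - 4149/185 = -147179/53389 - 4149/185 = -248739076/9876965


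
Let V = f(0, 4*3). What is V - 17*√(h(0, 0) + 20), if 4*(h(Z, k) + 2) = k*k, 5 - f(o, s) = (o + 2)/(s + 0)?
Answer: 29/6 - 51*√2 ≈ -67.292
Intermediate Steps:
f(o, s) = 5 - (2 + o)/s (f(o, s) = 5 - (o + 2)/(s + 0) = 5 - (2 + o)/s)
h(Z, k) = -2 + k²/4 (h(Z, k) = -2 + (k*k)/4 = -2 + k²/4)
V = 29/6 (V = (-2 - 1*0 + 5*(4*3))/((4*3)) = (-2 + 0 + 5*12)/12 = (-2 + 0 + 60)/12 = (1/12)*58 = 29/6 ≈ 4.8333)
V - 17*√(h(0, 0) + 20) = 29/6 - 17*√((-2 + (¼)*0²) + 20) = 29/6 - 17*√((-2 + (¼)*0) + 20) = 29/6 - 17*√((-2 + 0) + 20) = 29/6 - 17*√(-2 + 20) = 29/6 - 51*√2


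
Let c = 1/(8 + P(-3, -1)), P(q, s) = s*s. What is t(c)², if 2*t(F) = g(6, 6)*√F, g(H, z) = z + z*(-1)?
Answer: 0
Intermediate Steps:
P(q, s) = s²
g(H, z) = 0 (g(H, z) = z - z = 0)
c = ⅑ (c = 1/(8 + (-1)²) = 1/(8 + 1) = 1/9 = ⅑ ≈ 0.11111)
t(F) = 0 (t(F) = (0*√F)/2 = (½)*0 = 0)
t(c)² = 0² = 0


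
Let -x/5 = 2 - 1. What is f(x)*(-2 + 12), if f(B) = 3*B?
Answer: -150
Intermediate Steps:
x = -5 (x = -5*(2 - 1) = -5*1 = -5)
f(x)*(-2 + 12) = (3*(-5))*(-2 + 12) = -15*10 = -150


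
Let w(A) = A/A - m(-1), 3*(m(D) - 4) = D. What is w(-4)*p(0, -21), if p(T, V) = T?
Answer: 0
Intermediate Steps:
m(D) = 4 + D/3
w(A) = -8/3 (w(A) = A/A - (4 + (⅓)*(-1)) = 1 - (4 - ⅓) = 1 - 1*11/3 = 1 - 11/3 = -8/3)
w(-4)*p(0, -21) = -8/3*0 = 0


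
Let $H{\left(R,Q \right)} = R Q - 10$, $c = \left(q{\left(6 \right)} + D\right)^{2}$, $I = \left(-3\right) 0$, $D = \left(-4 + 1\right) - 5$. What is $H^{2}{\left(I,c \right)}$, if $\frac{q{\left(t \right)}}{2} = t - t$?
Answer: $100$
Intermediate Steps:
$q{\left(t \right)} = 0$ ($q{\left(t \right)} = 2 \left(t - t\right) = 2 \cdot 0 = 0$)
$D = -8$ ($D = -3 - 5 = -8$)
$I = 0$
$c = 64$ ($c = \left(0 - 8\right)^{2} = \left(-8\right)^{2} = 64$)
$H{\left(R,Q \right)} = -10 + Q R$ ($H{\left(R,Q \right)} = Q R - 10 = -10 + Q R$)
$H^{2}{\left(I,c \right)} = \left(-10 + 64 \cdot 0\right)^{2} = \left(-10 + 0\right)^{2} = \left(-10\right)^{2} = 100$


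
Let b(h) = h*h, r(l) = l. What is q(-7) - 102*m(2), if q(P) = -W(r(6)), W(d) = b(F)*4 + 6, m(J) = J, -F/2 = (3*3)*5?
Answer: -32610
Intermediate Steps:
F = -90 (F = -2*3*3*5 = -18*5 = -2*45 = -90)
b(h) = h²
W(d) = 32406 (W(d) = (-90)²*4 + 6 = 8100*4 + 6 = 32400 + 6 = 32406)
q(P) = -32406 (q(P) = -1*32406 = -32406)
q(-7) - 102*m(2) = -32406 - 102*2 = -32406 - 204 = -32610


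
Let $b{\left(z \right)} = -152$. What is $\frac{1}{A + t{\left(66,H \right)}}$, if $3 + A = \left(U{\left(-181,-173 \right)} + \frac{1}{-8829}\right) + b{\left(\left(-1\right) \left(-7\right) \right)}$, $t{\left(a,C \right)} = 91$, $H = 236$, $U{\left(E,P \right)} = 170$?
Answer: $\frac{8829}{935873} \approx 0.009434$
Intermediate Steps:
$A = \frac{132434}{8829}$ ($A = -3 - \left(-18 + \frac{1}{8829}\right) = -3 + \left(\left(170 - \frac{1}{8829}\right) - 152\right) = -3 + \left(\frac{1500929}{8829} - 152\right) = -3 + \frac{158921}{8829} = \frac{132434}{8829} \approx 15.0$)
$\frac{1}{A + t{\left(66,H \right)}} = \frac{1}{\frac{132434}{8829} + 91} = \frac{1}{\frac{935873}{8829}} = \frac{8829}{935873}$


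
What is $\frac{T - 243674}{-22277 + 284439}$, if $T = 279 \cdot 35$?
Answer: $- \frac{12311}{13798} \approx -0.89223$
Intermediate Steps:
$T = 9765$
$\frac{T - 243674}{-22277 + 284439} = \frac{9765 - 243674}{-22277 + 284439} = - \frac{233909}{262162} = \left(-233909\right) \frac{1}{262162} = - \frac{12311}{13798}$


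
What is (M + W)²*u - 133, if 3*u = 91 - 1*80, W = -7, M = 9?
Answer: -355/3 ≈ -118.33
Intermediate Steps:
u = 11/3 (u = (91 - 1*80)/3 = (91 - 80)/3 = (⅓)*11 = 11/3 ≈ 3.6667)
(M + W)²*u - 133 = (9 - 7)²*(11/3) - 133 = 2²*(11/3) - 133 = 4*(11/3) - 133 = 44/3 - 133 = -355/3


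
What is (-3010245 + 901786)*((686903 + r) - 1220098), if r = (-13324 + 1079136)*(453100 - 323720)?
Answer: -290744316301944535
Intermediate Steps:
r = 137894756560 (r = 1065812*129380 = 137894756560)
(-3010245 + 901786)*((686903 + r) - 1220098) = (-3010245 + 901786)*((686903 + 137894756560) - 1220098) = -2108459*(137895443463 - 1220098) = -2108459*137894223365 = -290744316301944535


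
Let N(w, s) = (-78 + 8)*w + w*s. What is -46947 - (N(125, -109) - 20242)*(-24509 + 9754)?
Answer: -628860782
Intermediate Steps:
N(w, s) = -70*w + s*w
-46947 - (N(125, -109) - 20242)*(-24509 + 9754) = -46947 - (125*(-70 - 109) - 20242)*(-24509 + 9754) = -46947 - (125*(-179) - 20242)*(-14755) = -46947 - (-22375 - 20242)*(-14755) = -46947 - (-42617)*(-14755) = -46947 - 1*628813835 = -46947 - 628813835 = -628860782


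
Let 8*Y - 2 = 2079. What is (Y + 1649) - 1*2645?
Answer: -5887/8 ≈ -735.88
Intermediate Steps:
Y = 2081/8 (Y = ¼ + (⅛)*2079 = ¼ + 2079/8 = 2081/8 ≈ 260.13)
(Y + 1649) - 1*2645 = (2081/8 + 1649) - 1*2645 = 15273/8 - 2645 = -5887/8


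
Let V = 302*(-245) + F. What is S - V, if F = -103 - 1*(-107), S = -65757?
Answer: 8229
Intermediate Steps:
F = 4 (F = -103 + 107 = 4)
V = -73986 (V = 302*(-245) + 4 = -73990 + 4 = -73986)
S - V = -65757 - 1*(-73986) = -65757 + 73986 = 8229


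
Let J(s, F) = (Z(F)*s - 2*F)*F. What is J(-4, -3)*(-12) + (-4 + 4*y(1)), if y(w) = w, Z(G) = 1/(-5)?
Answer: 1224/5 ≈ 244.80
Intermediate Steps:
Z(G) = -⅕
J(s, F) = F*(-2*F - s/5) (J(s, F) = (-s/5 - 2*F)*F = (-2*F - s/5)*F = F*(-2*F - s/5))
J(-4, -3)*(-12) + (-4 + 4*y(1)) = -⅕*(-3)*(-4 + 10*(-3))*(-12) + (-4 + 4*1) = -⅕*(-3)*(-4 - 30)*(-12) + (-4 + 4) = -⅕*(-3)*(-34)*(-12) + 0 = -102/5*(-12) + 0 = 1224/5 + 0 = 1224/5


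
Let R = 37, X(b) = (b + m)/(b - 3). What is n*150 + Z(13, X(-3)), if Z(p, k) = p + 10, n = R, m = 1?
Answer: 5573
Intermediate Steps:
X(b) = (1 + b)/(-3 + b) (X(b) = (b + 1)/(b - 3) = (1 + b)/(-3 + b))
n = 37
Z(p, k) = 10 + p
n*150 + Z(13, X(-3)) = 37*150 + (10 + 13) = 5550 + 23 = 5573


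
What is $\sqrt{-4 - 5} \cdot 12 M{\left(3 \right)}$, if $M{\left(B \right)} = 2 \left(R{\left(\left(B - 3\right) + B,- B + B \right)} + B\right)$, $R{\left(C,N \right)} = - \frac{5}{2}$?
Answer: $36 i \approx 36.0 i$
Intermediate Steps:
$R{\left(C,N \right)} = - \frac{5}{2}$ ($R{\left(C,N \right)} = \left(-5\right) \frac{1}{2} = - \frac{5}{2}$)
$M{\left(B \right)} = -5 + 2 B$ ($M{\left(B \right)} = 2 \left(- \frac{5}{2} + B\right) = -5 + 2 B$)
$\sqrt{-4 - 5} \cdot 12 M{\left(3 \right)} = \sqrt{-4 - 5} \cdot 12 \left(-5 + 2 \cdot 3\right) = \sqrt{-9} \cdot 12 \left(-5 + 6\right) = 3 i 12 \cdot 1 = 36 i 1 = 36 i$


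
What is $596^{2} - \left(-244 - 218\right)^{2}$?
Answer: $141772$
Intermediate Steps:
$596^{2} - \left(-244 - 218\right)^{2} = 355216 - \left(-462\right)^{2} = 355216 - 213444 = 141772$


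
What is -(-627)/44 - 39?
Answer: -99/4 ≈ -24.750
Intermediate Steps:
-(-627)/44 - 39 = -19*(-¾) - 39 = 57/4 - 39 = -99/4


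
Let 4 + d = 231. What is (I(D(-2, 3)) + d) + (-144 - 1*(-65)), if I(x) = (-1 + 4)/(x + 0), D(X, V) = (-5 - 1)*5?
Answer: 1479/10 ≈ 147.90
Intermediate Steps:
D(X, V) = -30 (D(X, V) = -6*5 = -30)
I(x) = 3/x
d = 227 (d = -4 + 231 = 227)
(I(D(-2, 3)) + d) + (-144 - 1*(-65)) = (3/(-30) + 227) + (-144 - 1*(-65)) = (3*(-1/30) + 227) + (-144 + 65) = (-⅒ + 227) - 79 = 2269/10 - 79 = 1479/10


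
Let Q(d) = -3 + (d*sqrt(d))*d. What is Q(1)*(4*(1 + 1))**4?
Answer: -8192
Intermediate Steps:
Q(d) = -3 + d**(5/2) (Q(d) = -3 + d**(3/2)*d = -3 + d**(5/2))
Q(1)*(4*(1 + 1))**4 = (-3 + 1**(5/2))*(4*(1 + 1))**4 = (-3 + 1)*(4*2)**4 = -2*8**4 = -2*4096 = -8192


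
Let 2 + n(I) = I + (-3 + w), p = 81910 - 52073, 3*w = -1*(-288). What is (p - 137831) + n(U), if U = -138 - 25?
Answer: -108066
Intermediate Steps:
w = 96 (w = (-1*(-288))/3 = (⅓)*288 = 96)
U = -163
p = 29837
n(I) = 91 + I (n(I) = -2 + (I + (-3 + 96)) = -2 + (I + 93) = -2 + (93 + I) = 91 + I)
(p - 137831) + n(U) = (29837 - 137831) + (91 - 163) = -107994 - 72 = -108066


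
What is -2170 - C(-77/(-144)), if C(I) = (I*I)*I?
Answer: -6480041813/2985984 ≈ -2170.2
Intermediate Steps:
C(I) = I³ (C(I) = I²*I = I³)
-2170 - C(-77/(-144)) = -2170 - (-77/(-144))³ = -2170 - (-77*(-1/144))³ = -2170 - (77/144)³ = -2170 - 1*456533/2985984 = -2170 - 456533/2985984 = -6480041813/2985984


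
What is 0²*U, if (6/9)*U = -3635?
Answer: 0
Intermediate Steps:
U = -10905/2 (U = (3/2)*(-3635) = -10905/2 ≈ -5452.5)
0²*U = 0²*(-10905/2) = 0*(-10905/2) = 0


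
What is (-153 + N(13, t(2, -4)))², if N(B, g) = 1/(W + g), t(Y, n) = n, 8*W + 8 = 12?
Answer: 1151329/49 ≈ 23497.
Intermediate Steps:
W = ½ (W = -1 + (⅛)*12 = -1 + 3/2 = ½ ≈ 0.50000)
N(B, g) = 1/(½ + g)
(-153 + N(13, t(2, -4)))² = (-153 + 2/(1 + 2*(-4)))² = (-153 + 2/(1 - 8))² = (-153 + 2/(-7))² = (-153 + 2*(-⅐))² = (-153 - 2/7)² = (-1073/7)² = 1151329/49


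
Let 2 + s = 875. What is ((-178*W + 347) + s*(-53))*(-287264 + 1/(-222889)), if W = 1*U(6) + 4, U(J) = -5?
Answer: 2928896177723568/222889 ≈ 1.3141e+10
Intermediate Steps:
s = 873 (s = -2 + 875 = 873)
W = -1 (W = 1*(-5) + 4 = -5 + 4 = -1)
((-178*W + 347) + s*(-53))*(-287264 + 1/(-222889)) = ((-178*(-1) + 347) + 873*(-53))*(-287264 + 1/(-222889)) = ((178 + 347) - 46269)*(-287264 - 1/222889) = (525 - 46269)*(-64027985697/222889) = -45744*(-64027985697/222889) = 2928896177723568/222889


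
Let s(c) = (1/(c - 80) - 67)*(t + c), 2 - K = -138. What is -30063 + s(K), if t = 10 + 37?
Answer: -2555333/60 ≈ -42589.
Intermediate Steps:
K = 140 (K = 2 - 1*(-138) = 2 + 138 = 140)
t = 47
s(c) = (-67 + 1/(-80 + c))*(47 + c) (s(c) = (1/(c - 80) - 67)*(47 + c) = (1/(-80 + c) - 67)*(47 + c) = (-67 + 1/(-80 + c))*(47 + c))
-30063 + s(K) = -30063 + (251967 - 67*140² + 2212*140)/(-80 + 140) = -30063 + (251967 - 67*19600 + 309680)/60 = -30063 + (251967 - 1313200 + 309680)/60 = -30063 + (1/60)*(-751553) = -30063 - 751553/60 = -2555333/60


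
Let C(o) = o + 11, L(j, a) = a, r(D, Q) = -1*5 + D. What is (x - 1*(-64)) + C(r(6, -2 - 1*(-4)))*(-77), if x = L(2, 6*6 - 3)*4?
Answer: -728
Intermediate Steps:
r(D, Q) = -5 + D
C(o) = 11 + o
x = 132 (x = (6*6 - 3)*4 = (36 - 3)*4 = 33*4 = 132)
(x - 1*(-64)) + C(r(6, -2 - 1*(-4)))*(-77) = (132 - 1*(-64)) + (11 + (-5 + 6))*(-77) = (132 + 64) + (11 + 1)*(-77) = 196 + 12*(-77) = 196 - 924 = -728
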